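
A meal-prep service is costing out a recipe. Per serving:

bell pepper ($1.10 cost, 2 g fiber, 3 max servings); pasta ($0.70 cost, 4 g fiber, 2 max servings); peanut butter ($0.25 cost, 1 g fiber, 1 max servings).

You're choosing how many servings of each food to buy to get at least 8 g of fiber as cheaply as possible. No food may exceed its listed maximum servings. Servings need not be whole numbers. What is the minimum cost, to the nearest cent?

Cost per g of fiber: pasta $0.1750, peanut butter $0.2500, bell pepper $0.5500.
Take 2 servings of pasta: +8.0 g fiber for $1.40 (total $1.40, still need 0.0 g).
Filling from the cheapest source first is optimal under one linear minimum: $1.40.

$1.40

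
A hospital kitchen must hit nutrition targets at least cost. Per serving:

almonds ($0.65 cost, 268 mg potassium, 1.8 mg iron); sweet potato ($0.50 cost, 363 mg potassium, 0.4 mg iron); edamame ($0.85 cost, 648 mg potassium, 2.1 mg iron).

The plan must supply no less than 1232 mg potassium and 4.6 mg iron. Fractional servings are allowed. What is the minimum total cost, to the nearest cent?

$1.81

At the optimum either one food covers both requirements or two foods hit both targets exactly; no other combination can be cheaper.
almonds only: max(1232/268, 4.6/1.8) = 4.597 servings → $2.99.
sweet potato only: max(1232/363, 4.6/0.4) = 11.5 servings → $5.75.
edamame only: max(1232/648, 4.6/2.1) = 2.19 servings → $1.86.
almonds + sweet potato with both tight: 2.155 servings and 1.803 servings → $2.30.
almonds + edamame with both tight: 0.6521 servings and 1.632 servings → $1.81.
sweet potato + edamame: the both-tight solution has a negative serving — not a feasible corner.
So the least-cost plan costs $1.81.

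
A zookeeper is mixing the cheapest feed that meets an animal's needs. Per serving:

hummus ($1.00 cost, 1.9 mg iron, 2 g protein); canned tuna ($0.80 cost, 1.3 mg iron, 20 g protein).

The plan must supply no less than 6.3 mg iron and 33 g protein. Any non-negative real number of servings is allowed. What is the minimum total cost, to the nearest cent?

With two linear requirements the optimum uses one or two foods; enumerate the corners.
hummus only: max(6.3/1.9, 33/2) = 16.5 servings → $16.50.
canned tuna only: max(6.3/1.3, 33/20) = 4.846 servings → $3.88.
hummus + canned tuna with both tight: 2.347 servings and 1.415 servings → $3.48.
The minimum over all feasible corners is $3.48.

$3.48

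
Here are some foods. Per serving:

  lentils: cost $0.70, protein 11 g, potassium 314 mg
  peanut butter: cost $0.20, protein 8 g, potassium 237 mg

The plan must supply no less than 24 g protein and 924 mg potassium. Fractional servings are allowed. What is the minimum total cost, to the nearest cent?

An LP optimum is at a vertex; with two nutrient constraints at most two foods are used. Check each candidate.
lentils only: max(24/11, 924/314) = 2.943 servings → $2.06.
peanut butter only: max(24/8, 924/237) = 3.899 servings → $0.78.
lentils + peanut butter: intersection lies outside the first quadrant.
The minimum over all feasible corners is $0.78.

$0.78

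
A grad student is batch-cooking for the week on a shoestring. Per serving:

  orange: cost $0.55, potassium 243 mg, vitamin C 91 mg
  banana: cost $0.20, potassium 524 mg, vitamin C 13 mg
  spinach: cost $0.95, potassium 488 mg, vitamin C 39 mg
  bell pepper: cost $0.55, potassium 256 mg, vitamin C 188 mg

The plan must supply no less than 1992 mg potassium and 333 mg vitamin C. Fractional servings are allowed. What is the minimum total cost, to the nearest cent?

$1.47

Minimising a linear cost over {potassium ≥ 1992, vitamin C ≥ 333, servings ≥ 0} — the optimum is at a vertex, using one or two foods.
orange only: max(1992/243, 333/91) = 8.198 servings → $4.51.
banana only: max(1992/524, 333/13) = 25.62 servings → $5.12.
spinach only: max(1992/488, 333/39) = 8.538 servings → $8.11.
bell pepper only: max(1992/256, 333/188) = 7.781 servings → $4.28.
orange + banana with both tight: 3.337 servings and 2.254 servings → $2.29.
orange + spinach with both tight: 2.428 servings and 2.873 servings → $4.06.
orange + bell pepper: the both-tight solution has a negative serving — not a feasible corner.
banana + spinach: the both-tight solution has a negative serving — not a feasible corner.
banana + bell pepper with both tight: 3.039 servings and 1.561 servings → $1.47.
spinach + bell pepper with both tight: 3.538 servings and 1.037 servings → $3.93.
Cheapest feasible corner: $1.47.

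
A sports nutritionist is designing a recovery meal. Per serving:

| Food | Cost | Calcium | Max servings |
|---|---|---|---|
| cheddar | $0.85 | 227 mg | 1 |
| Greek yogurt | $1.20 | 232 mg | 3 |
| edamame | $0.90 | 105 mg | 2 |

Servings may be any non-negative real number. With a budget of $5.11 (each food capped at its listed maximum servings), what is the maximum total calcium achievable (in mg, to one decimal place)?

1000.0 mg

Calcium per dollar: cheddar 267.1, Greek yogurt 193.3, edamame 116.7.
Take 1 serving of cheddar: spends $0.85, +227.0 mg calcium (running total 227.0 mg).
Take 3 servings of Greek yogurt: spends $3.60, +696.0 mg calcium (running total 923.0 mg).
Take 0.7333 servings of edamame: spends $0.66, +77.0 mg calcium (running total 1000.0 mg).
Filling greedily by calcium-per-dollar is optimal for one linear limit, giving 1000.0 mg.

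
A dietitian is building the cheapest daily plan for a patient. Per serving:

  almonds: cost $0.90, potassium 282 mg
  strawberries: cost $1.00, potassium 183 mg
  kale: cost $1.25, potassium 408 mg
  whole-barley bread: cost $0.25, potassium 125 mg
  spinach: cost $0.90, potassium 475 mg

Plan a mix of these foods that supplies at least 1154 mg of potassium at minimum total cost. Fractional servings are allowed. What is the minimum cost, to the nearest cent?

$2.19

Cost per mg of potassium: spinach $0.0019, whole-barley bread $0.0020, kale $0.0031, almonds $0.0032, strawberries $0.0055.
With no serving limits, use only spinach: 1154 mg / 475 mg = 2.429 servings × $0.90 = $2.19.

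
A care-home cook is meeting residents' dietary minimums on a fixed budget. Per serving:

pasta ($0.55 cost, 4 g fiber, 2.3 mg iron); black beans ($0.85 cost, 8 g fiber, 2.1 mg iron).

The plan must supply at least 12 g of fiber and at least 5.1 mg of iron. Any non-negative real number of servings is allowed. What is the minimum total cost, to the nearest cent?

$1.47

pasta only: max(12/4, 5.1/2.3) = 3 servings → $1.65.
black beans only: max(12/8, 5.1/2.1) = 2.429 servings → $2.06.
pasta + black beans with both tight: 1.56 servings and 0.72 servings → $1.47.
Cheapest feasible corner: $1.47.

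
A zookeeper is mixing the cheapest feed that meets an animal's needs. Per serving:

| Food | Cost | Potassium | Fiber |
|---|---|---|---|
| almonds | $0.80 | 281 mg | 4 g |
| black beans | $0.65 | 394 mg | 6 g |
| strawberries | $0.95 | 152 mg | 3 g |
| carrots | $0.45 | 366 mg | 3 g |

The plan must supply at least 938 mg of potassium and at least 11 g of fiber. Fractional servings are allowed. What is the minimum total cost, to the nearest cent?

$1.35

almonds only: max(938/281, 11/4) = 3.338 servings → $2.67.
black beans only: max(938/394, 11/6) = 2.381 servings → $1.55.
strawberries only: max(938/152, 11/3) = 6.171 servings → $5.86.
carrots only: max(938/366, 11/3) = 3.667 servings → $1.65.
almonds + black beans: the both-tight solution has a negative serving — not a feasible corner.
almonds + strawberries: intersection lies outside the first quadrant.
almonds + carrots with both tight: 1.952 servings and 1.064 servings → $2.04.
black beans + strawberries: intersection lies outside the first quadrant.
black beans + carrots with both tight: 1.195 servings and 1.276 servings → $1.35.
strawberries + carrots with both tight: 1.888 servings and 1.779 servings → $2.59.
Cheapest feasible corner: $1.35.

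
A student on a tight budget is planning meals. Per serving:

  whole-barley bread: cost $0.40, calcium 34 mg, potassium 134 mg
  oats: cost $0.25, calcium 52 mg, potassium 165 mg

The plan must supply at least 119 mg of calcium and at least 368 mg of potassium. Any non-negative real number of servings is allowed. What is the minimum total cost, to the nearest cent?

An LP optimum is at a vertex; with two nutrient constraints at most two foods are used. Check each candidate.
whole-barley bread only: max(119/34, 368/134) = 3.5 servings → $1.40.
oats only: max(119/52, 368/165) = 2.288 servings → $0.57.
whole-barley bread + oats: the both-tight solution has a negative serving — not a feasible corner.
So the least-cost plan costs $0.57.

$0.57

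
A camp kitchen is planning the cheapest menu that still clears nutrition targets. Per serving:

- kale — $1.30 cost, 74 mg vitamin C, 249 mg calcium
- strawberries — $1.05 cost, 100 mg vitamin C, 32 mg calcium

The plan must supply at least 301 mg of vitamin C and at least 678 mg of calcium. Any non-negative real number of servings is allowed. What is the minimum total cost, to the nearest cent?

kale only: max(301/74, 678/249) = 4.068 servings → $5.29.
strawberries only: max(301/100, 678/32) = 21.19 servings → $22.25.
kale + strawberries with both tight: 2.582 servings and 1.1 servings → $4.51.
The minimum over all feasible corners is $4.51.

$4.51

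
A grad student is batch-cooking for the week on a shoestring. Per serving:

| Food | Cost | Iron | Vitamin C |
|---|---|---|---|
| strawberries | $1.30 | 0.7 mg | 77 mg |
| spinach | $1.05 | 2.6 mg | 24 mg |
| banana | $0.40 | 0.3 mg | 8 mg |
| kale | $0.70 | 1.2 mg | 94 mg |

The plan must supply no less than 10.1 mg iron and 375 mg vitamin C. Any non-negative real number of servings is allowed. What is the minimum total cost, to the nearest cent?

$4.81

Check every corner: each single food scaled to meet both minima, and each pair solved so both constraints bind.
strawberries only: max(10.1/0.7, 375/77) = 14.43 servings → $18.76.
spinach only: max(10.1/2.6, 375/24) = 15.62 servings → $16.41.
banana only: max(10.1/0.3, 375/8) = 46.88 servings → $18.75.
kale only: max(10.1/1.2, 375/94) = 8.417 servings → $5.89.
strawberries + spinach with both tight: 3.995 servings and 2.809 servings → $8.14.
strawberries + banana with both tight: 1.811 servings and 29.44 servings → $14.13.
strawberries + kale: intersection lies outside the first quadrant.
spinach + banana with both targets exact would need a negative amount; discard.
spinach + kale with both tight: 2.316 servings and 3.398 servings → $4.81.
banana + kale with both tight: 26.85 servings and 1.704 servings → $11.93.
The minimum over all feasible corners is $4.81.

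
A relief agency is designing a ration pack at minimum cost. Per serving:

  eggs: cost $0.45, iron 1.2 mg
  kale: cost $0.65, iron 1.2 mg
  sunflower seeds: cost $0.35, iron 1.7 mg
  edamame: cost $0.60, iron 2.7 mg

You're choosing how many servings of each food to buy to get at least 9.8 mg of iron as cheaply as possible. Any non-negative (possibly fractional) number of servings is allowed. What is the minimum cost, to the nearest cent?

$2.02

Cost per mg of iron: sunflower seeds $0.2059, edamame $0.2222, eggs $0.3750, kale $0.5417.
With no serving limits, use only sunflower seeds: 9.8 mg / 1.7 mg = 5.765 servings × $0.35 = $2.02.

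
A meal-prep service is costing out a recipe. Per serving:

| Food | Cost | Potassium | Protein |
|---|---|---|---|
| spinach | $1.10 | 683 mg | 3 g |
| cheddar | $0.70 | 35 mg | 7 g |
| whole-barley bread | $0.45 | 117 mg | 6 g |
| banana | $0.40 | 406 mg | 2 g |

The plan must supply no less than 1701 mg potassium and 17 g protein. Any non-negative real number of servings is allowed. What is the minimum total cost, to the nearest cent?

$2.21

Two binding constraints pin down two serving amounts, so the optimal mix uses at most two foods. The candidates are each food alone (scaled to the tighter of potassium/protein) and each pair with both constraints tight.
spinach only: max(1701/683, 17/3) = 5.667 servings → $6.23.
cheddar only: max(1701/35, 17/7) = 48.6 servings → $34.02.
whole-barley bread only: max(1701/117, 17/6) = 14.54 servings → $6.54.
banana only: max(1701/406, 17/2) = 8.5 servings → $3.40.
spinach + cheddar with both tight: 2.419 servings and 1.392 servings → $3.64.
spinach + whole-barley bread with both tight: 2.193 servings and 1.737 servings → $3.19.
spinach + banana: the both-tight solution has a negative serving — not a feasible corner.
cheddar + whole-barley bread with both targets exact would need a negative amount; discard.
cheddar + banana with both tight: 1.263 servings and 4.081 servings → $2.52.
whole-barley bread + banana with both tight: 1.589 servings and 3.732 servings → $2.21.
The minimum over all feasible corners is $2.21.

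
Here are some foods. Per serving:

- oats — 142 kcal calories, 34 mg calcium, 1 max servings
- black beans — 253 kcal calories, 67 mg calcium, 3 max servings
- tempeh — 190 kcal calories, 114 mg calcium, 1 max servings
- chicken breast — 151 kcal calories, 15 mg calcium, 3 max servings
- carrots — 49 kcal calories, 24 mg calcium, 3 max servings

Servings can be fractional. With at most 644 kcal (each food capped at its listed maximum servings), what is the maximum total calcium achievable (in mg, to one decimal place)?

Calcium per kcal: tempeh 0.6, carrots 0.4898, black beans 0.2648, oats 0.2394, chicken breast 0.09934.
Take 1 serving of tempeh: uses 190 kcal, +114.0 mg calcium (running total 114.0 mg).
Take 3 servings of carrots: uses 147 kcal, +72.0 mg calcium (running total 186.0 mg).
Take 1.213 servings of black beans: uses 307 kcal, +81.3 mg calcium (running total 267.3 mg).
Greedy by best ratio exhausts the calories allowance optimally: 267.3 mg.

267.3 mg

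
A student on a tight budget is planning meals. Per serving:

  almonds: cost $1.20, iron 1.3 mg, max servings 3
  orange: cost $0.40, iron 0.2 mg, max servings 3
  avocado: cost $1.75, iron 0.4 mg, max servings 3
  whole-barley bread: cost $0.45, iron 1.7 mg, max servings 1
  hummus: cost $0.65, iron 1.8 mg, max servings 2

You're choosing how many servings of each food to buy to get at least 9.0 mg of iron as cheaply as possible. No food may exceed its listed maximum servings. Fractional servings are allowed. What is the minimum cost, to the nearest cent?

Cost per mg of iron: whole-barley bread $0.2647, hummus $0.3611, almonds $0.9231, orange $2.0000, avocado $4.3750.
Take 1 serving of whole-barley bread: +1.7 mg iron for $0.45 (total $0.45, still need 7.3 mg).
Take 2 servings of hummus: +3.6 mg iron for $1.30 (total $1.75, still need 3.7 mg).
Take 2.846 servings of almonds: +3.7 mg iron for $3.42 (total $5.17, still need 0.0 mg).
Filling from the cheapest source first is optimal under one linear minimum: $5.17.

$5.17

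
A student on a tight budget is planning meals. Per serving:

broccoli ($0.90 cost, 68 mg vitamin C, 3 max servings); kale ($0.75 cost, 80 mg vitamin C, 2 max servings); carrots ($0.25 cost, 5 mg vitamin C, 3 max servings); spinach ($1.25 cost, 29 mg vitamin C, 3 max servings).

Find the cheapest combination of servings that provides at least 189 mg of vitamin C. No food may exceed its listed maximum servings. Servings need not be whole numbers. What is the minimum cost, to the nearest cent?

Cost per mg of vitamin C: kale $0.0094, broccoli $0.0132, spinach $0.0431, carrots $0.0500.
Take 2 servings of kale: +160.0 mg vitamin C for $1.50 (total $1.50, still need 29.0 mg).
Take 0.4265 servings of broccoli: +29.0 mg vitamin C for $0.38 (total $1.88, still need 0.0 mg).
Greedy by cheapest-per-mg is optimal for a single linear constraint, so the minimum cost is $1.88.

$1.88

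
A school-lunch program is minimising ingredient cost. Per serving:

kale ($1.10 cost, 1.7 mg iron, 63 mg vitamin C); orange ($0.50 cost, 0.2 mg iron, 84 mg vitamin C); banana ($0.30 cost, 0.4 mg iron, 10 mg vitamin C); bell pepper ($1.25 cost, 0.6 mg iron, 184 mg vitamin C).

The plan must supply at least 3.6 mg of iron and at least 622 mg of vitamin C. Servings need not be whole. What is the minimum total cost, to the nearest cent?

Two binding constraints pin down two serving amounts, so the optimal mix uses at most two foods. The candidates are each food alone (scaled to the tighter of iron/vitamin C) and each pair with both constraints tight.
kale only: max(3.6/1.7, 622/63) = 9.873 servings → $10.86.
orange only: max(3.6/0.2, 622/84) = 18 servings → $9.00.
banana only: max(3.6/0.4, 622/10) = 62.2 servings → $18.66.
bell pepper only: max(3.6/0.6, 622/184) = 6 servings → $7.50.
kale + orange with both tight: 1.367 servings and 6.379 servings → $4.69.
kale + banana: the both-tight solution has a negative serving — not a feasible corner.
kale + bell pepper with both tight: 1.052 servings and 3.02 servings → $4.93.
orange + banana with both tight: 6.734 servings and 5.633 servings → $5.06.
orange + bell pepper with both targets exact would need a negative amount; discard.
banana + bell pepper with both tight: 4.278 servings and 3.148 servings → $5.22.
The minimum over all feasible corners is $4.69.

$4.69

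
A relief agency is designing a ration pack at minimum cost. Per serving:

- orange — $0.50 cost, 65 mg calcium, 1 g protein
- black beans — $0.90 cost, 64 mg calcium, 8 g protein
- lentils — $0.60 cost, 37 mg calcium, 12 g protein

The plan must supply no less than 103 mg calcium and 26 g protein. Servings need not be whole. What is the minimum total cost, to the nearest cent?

$1.47

Check every corner: each single food scaled to meet both minima, and each pair solved so both constraints bind.
orange only: max(103/65, 26/1) = 26 servings → $13.00.
black beans only: max(103/64, 26/8) = 3.25 servings → $2.92.
lentils only: max(103/37, 26/12) = 2.784 servings → $1.67.
orange + black beans: intersection lies outside the first quadrant.
orange + lentils with both tight: 0.3688 servings and 2.136 servings → $1.47.
black beans + lentils with both tight: 0.5805 servings and 1.78 servings → $1.59.
Cheapest feasible corner: $1.47.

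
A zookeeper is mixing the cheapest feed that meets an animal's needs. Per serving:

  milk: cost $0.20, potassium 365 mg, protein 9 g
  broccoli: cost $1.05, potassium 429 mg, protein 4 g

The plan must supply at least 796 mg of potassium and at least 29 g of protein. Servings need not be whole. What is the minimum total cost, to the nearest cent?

$0.64

milk only: max(796/365, 29/9) = 3.222 servings → $0.64.
broccoli only: max(796/429, 29/4) = 7.25 servings → $7.61.
milk + broccoli: the both-tight solution has a negative serving — not a feasible corner.
Cheapest feasible corner: $0.64.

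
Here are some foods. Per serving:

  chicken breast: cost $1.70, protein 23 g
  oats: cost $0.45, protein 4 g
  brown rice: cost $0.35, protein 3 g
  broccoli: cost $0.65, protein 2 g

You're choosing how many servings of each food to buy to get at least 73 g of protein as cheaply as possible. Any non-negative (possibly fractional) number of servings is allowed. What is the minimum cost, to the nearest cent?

$5.40

Cost per g of protein: chicken breast $0.0739, oats $0.1125, brown rice $0.1167, broccoli $0.3250.
With no serving limits, use only chicken breast: 73 g / 23 g = 3.174 servings × $1.70 = $5.40.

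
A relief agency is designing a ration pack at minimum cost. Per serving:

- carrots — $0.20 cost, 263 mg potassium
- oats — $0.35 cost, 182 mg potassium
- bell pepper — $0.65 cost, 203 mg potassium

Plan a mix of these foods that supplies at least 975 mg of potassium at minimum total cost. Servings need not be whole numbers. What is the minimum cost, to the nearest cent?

Cost per mg of potassium: carrots $0.0008, oats $0.0019, bell pepper $0.0032.
With no serving limits, use only carrots: 975 mg / 263 mg = 3.707 servings × $0.20 = $0.74.

$0.74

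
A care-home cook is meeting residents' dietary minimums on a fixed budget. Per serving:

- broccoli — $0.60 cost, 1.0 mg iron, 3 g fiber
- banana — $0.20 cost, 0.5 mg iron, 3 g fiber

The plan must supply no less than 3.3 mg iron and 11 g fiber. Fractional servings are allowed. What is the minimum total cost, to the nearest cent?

Check every corner: each single food scaled to meet both minima, and each pair solved so both constraints bind.
broccoli only: max(3.3/1.0, 11/3) = 3.667 servings → $2.20.
banana only: max(3.3/0.5, 11/3) = 6.6 servings → $1.32.
broccoli + banana with both tight: 2.933 servings and 0.7333 servings → $1.91.
So the least-cost plan costs $1.32.

$1.32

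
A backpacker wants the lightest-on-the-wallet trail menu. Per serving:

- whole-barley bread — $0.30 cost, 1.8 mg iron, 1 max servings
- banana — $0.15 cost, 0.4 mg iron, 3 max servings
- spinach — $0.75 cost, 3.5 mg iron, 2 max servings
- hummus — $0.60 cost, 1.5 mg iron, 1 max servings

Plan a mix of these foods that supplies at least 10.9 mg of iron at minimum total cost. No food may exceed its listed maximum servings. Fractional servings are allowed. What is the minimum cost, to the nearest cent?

$2.61

Cost per mg of iron: whole-barley bread $0.1667, spinach $0.2143, banana $0.3750, hummus $0.4000.
Take 1 serving of whole-barley bread: +1.8 mg iron for $0.30 (total $0.30, still need 9.1 mg).
Take 2 servings of spinach: +7.0 mg iron for $1.50 (total $1.80, still need 2.1 mg).
Take 3 servings of banana: +1.2 mg iron for $0.45 (total $2.25, still need 0.9 mg).
Take 0.6 servings of hummus: +0.9 mg iron for $0.36 (total $2.61, still need 0.0 mg).
Greedy by cheapest-per-mg is optimal for a single linear constraint, so the minimum cost is $2.61.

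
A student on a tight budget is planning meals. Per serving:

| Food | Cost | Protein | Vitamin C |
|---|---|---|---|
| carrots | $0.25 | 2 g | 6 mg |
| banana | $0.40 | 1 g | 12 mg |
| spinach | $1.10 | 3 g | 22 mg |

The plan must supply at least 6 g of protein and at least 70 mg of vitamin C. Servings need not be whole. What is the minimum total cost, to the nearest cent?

$2.34

For a min-cost LP with two ≥-constraints, a basic feasible solution has at most two positive variables.
carrots only: max(6/2, 70/6) = 11.67 servings → $2.92.
banana only: max(6/1, 70/12) = 6 servings → $2.40.
spinach only: max(6/3, 70/22) = 3.182 servings → $3.50.
carrots + banana with both tight: 0.1111 servings and 5.778 servings → $2.34.
carrots + spinach: the both-tight solution has a negative serving — not a feasible corner.
banana + spinach with both tight: 5.571 servings and 0.1429 servings → $2.39.
The minimum over all feasible corners is $2.34.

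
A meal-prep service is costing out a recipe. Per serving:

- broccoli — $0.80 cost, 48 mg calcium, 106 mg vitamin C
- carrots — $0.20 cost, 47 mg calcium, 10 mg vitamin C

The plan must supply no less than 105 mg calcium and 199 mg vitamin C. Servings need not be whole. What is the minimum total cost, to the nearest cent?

broccoli only: max(105/48, 199/106) = 2.188 servings → $1.75.
carrots only: max(105/47, 199/10) = 19.9 servings → $3.98.
broccoli + carrots with both tight: 1.844 servings and 0.3505 servings → $1.55.
Cheapest feasible corner: $1.55.

$1.55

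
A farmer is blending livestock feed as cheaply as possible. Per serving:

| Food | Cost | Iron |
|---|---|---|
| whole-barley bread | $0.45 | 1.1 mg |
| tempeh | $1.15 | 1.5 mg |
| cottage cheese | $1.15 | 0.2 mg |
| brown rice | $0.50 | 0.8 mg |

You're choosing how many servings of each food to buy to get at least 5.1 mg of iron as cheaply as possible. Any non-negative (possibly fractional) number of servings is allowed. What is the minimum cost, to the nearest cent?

Cost per mg of iron: whole-barley bread $0.4091, brown rice $0.6250, tempeh $0.7667, cottage cheese $5.7500.
With no serving limits, use only whole-barley bread: 5.1 mg / 1.1 mg = 4.636 servings × $0.45 = $2.09.

$2.09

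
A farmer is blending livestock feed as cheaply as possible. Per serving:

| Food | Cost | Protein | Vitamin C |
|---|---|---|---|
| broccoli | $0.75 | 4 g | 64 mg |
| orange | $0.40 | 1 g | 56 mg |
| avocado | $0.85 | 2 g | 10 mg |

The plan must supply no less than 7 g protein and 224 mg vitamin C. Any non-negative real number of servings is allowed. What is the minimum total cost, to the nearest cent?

Check every corner: each single food scaled to meet both minima, and each pair solved so both constraints bind.
broccoli only: max(7/4, 224/64) = 3.5 servings → $2.62.
orange only: max(7/1, 224/56) = 7 servings → $2.80.
avocado only: max(7/2, 224/10) = 22.4 servings → $19.04.
broccoli + orange with both tight: 1.05 servings and 2.8 servings → $1.91.
broccoli + avocado: intersection lies outside the first quadrant.
orange + avocado with both tight: 3.706 servings and 1.647 servings → $2.88.
The minimum over all feasible corners is $1.91.

$1.91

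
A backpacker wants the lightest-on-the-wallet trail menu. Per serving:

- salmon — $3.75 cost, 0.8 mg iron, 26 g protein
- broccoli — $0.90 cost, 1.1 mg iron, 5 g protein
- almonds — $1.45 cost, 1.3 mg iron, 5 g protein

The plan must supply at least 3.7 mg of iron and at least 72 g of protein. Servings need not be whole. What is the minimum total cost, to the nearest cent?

Compare the cost at each extreme point of the feasible region.
salmon only: max(3.7/0.8, 72/26) = 4.625 servings → $17.34.
broccoli only: max(3.7/1.1, 72/5) = 14.4 servings → $12.96.
almonds only: max(3.7/1.3, 72/5) = 14.4 servings → $20.88.
salmon + broccoli with both tight: 2.467 servings and 1.569 servings → $10.67.
salmon + almonds with both tight: 2.52 servings and 1.295 servings → $11.33.
broccoli + almonds: the both-tight solution has a negative serving — not a feasible corner.
The minimum over all feasible corners is $10.67.

$10.67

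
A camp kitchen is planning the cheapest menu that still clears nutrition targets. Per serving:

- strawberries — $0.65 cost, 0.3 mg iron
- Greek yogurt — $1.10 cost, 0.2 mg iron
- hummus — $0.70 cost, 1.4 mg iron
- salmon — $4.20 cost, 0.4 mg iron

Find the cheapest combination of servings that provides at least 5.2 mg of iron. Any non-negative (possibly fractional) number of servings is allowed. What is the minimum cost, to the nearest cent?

$2.60

Cost per mg of iron: hummus $0.5000, strawberries $2.1667, Greek yogurt $5.5000, salmon $10.5000.
With no serving limits, use only hummus: 5.2 mg / 1.4 mg = 3.714 servings × $0.70 = $2.60.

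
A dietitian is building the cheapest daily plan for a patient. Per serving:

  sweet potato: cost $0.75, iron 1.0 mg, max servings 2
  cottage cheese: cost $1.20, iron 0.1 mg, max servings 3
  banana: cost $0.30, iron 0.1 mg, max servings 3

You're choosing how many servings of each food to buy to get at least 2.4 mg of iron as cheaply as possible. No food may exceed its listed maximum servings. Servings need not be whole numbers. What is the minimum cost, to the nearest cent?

Cost per mg of iron: sweet potato $0.7500, banana $3.0000, cottage cheese $12.0000.
Take 2 servings of sweet potato: +2.0 mg iron for $1.50 (total $1.50, still need 0.4 mg).
Take 3 servings of banana: +0.3 mg iron for $0.90 (total $2.40, still need 0.1 mg).
Take 1 serving of cottage cheese: +0.1 mg iron for $1.20 (total $3.60, still need 0.0 mg).
Filling from the cheapest source first is optimal under one linear minimum: $3.60.

$3.60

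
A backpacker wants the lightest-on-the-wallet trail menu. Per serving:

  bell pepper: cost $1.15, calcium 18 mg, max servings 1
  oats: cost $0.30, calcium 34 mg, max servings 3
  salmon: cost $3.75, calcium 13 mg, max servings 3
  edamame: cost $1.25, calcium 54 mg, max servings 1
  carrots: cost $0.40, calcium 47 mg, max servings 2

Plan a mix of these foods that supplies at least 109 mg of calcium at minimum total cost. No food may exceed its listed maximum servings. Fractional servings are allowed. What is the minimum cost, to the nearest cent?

$0.93

Cost per mg of calcium: carrots $0.0085, oats $0.0088, edamame $0.0231, bell pepper $0.0639, salmon $0.2885.
Take 2 servings of carrots: +94.0 mg calcium for $0.80 (total $0.80, still need 15.0 mg).
Take 0.4412 servings of oats: +15.0 mg calcium for $0.13 (total $0.93, still need 0.0 mg).
Filling from the cheapest source first is optimal under one linear minimum: $0.93.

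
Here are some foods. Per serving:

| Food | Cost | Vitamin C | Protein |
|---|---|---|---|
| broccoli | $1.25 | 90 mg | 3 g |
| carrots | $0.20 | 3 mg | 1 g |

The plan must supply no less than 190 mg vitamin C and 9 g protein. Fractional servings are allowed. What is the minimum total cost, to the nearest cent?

broccoli only: max(190/90, 9/3) = 3 servings → $3.75.
carrots only: max(190/3, 9/1) = 63.33 servings → $12.67.
broccoli + carrots with both tight: 2.012 servings and 2.963 servings → $3.11.
The minimum over all feasible corners is $3.11.

$3.11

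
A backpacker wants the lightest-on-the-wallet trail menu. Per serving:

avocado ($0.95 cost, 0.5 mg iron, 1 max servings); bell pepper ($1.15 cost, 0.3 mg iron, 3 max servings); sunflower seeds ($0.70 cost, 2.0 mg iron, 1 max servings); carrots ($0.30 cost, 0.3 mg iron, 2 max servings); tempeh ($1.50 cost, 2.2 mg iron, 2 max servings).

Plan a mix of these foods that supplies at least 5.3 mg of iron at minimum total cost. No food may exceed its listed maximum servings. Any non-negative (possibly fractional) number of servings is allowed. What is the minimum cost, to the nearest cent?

$2.95

Cost per mg of iron: sunflower seeds $0.3500, tempeh $0.6818, carrots $1.0000, avocado $1.9000, bell pepper $3.8333.
Take 1 serving of sunflower seeds: +2.0 mg iron for $0.70 (total $0.70, still need 3.3 mg).
Take 1.5 servings of tempeh: +3.3 mg iron for $2.25 (total $2.95, still need 0.0 mg).
Greedy by cheapest-per-mg is optimal for a single linear constraint, so the minimum cost is $2.95.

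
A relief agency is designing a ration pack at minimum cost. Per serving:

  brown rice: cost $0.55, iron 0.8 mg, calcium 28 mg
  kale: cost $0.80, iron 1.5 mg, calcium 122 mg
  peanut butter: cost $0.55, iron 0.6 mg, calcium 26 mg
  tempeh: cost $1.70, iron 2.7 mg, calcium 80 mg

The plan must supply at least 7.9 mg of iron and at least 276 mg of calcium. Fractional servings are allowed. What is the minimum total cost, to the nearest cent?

brown rice only: max(7.9/0.8, 276/28) = 9.875 servings → $5.43.
kale only: max(7.9/1.5, 276/122) = 5.267 servings → $4.21.
peanut butter only: max(7.9/0.6, 276/26) = 13.17 servings → $7.24.
tempeh only: max(7.9/2.7, 276/80) = 3.45 servings → $5.87.
brown rice + kale: intersection lies outside the first quadrant.
brown rice + peanut butter: the both-tight solution has a negative serving — not a feasible corner.
brown rice + tempeh with both tight: 9.759 servings and 0.03448 servings → $5.43.
kale + peanut butter with both targets exact would need a negative amount; discard.
kale + tempeh with both tight: 0.5406 servings and 2.626 servings → $4.90.
peanut butter + tempeh with both tight: 5.099 servings and 1.793 servings → $5.85.
Cheapest feasible corner: $4.21.

$4.21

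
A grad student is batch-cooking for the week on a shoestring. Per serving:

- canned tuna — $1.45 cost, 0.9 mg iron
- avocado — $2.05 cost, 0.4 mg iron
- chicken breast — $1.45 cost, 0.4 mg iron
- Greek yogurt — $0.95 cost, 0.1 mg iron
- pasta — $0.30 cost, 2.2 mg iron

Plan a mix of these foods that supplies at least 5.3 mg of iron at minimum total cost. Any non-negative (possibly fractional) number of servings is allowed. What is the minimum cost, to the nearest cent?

$0.72

Cost per mg of iron: pasta $0.1364, canned tuna $1.6111, chicken breast $3.6250, avocado $5.1250, Greek yogurt $9.5000.
With no serving limits, use only pasta: 5.3 mg / 2.2 mg = 2.409 servings × $0.30 = $0.72.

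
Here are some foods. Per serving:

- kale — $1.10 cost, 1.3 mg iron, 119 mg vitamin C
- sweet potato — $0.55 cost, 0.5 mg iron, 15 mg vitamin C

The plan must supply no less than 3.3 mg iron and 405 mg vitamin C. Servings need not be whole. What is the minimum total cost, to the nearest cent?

With two linear requirements the optimum uses one or two foods; enumerate the corners.
kale only: max(3.3/1.3, 405/119) = 3.403 servings → $3.74.
sweet potato only: max(3.3/0.5, 405/15) = 27 servings → $14.85.
kale + sweet potato with both targets exact would need a negative amount; discard.
Cheapest feasible corner: $3.74.

$3.74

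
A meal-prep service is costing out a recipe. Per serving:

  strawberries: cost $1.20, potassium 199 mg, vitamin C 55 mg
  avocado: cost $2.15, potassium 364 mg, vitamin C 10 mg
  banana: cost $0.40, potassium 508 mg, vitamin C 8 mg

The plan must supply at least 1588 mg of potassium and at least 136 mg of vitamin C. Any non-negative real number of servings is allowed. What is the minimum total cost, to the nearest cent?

$3.48

strawberries only: max(1588/199, 136/55) = 7.98 servings → $9.58.
avocado only: max(1588/364, 136/10) = 13.6 servings → $29.24.
banana only: max(1588/508, 136/8) = 17 servings → $6.80.
strawberries + avocado with both tight: 1.865 servings and 3.343 servings → $9.43.
strawberries + banana with both tight: 2.14 servings and 2.288 servings → $3.48.
avocado + banana: intersection lies outside the first quadrant.
So the least-cost plan costs $3.48.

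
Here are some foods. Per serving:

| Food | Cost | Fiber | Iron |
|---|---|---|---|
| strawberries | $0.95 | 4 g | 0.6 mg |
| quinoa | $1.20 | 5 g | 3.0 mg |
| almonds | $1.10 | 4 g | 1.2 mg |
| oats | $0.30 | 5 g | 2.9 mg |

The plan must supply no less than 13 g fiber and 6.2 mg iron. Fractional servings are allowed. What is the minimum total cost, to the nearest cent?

Two binding constraints pin down two serving amounts, so the optimal mix uses at most two foods. The candidates are each food alone (scaled to the tighter of fiber/iron) and each pair with both constraints tight.
strawberries only: max(13/4, 6.2/0.6) = 10.33 servings → $9.82.
quinoa only: max(13/5, 6.2/3.0) = 2.6 servings → $3.12.
almonds only: max(13/4, 6.2/1.2) = 5.167 servings → $5.68.
oats only: max(13/5, 6.2/2.9) = 2.6 servings → $0.78.
strawberries + quinoa with both tight: 0.8889 servings and 1.889 servings → $3.11.
strawberries + almonds with both targets exact would need a negative amount; discard.
strawberries + oats with both tight: 0.7791 servings and 1.977 servings → $1.33.
quinoa + almonds with both tight: 1.533 servings and 1.333 servings → $3.31.
quinoa + oats: intersection lies outside the first quadrant.
almonds + oats with both tight: 1.196 servings and 1.643 servings → $1.81.
The minimum over all feasible corners is $0.78.

$0.78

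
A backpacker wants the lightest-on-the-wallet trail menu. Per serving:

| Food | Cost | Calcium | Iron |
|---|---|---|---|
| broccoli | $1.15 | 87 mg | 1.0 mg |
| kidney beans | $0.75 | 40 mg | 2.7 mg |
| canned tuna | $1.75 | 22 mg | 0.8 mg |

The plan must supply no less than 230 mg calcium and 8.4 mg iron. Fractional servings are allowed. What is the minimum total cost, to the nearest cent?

broccoli only: max(230/87, 8.4/1.0) = 8.4 servings → $9.66.
kidney beans only: max(230/40, 8.4/2.7) = 5.75 servings → $4.31.
canned tuna only: max(230/22, 8.4/0.8) = 10.5 servings → $18.38.
broccoli + kidney beans with both tight: 1.462 servings and 2.57 servings → $3.61.
broccoli + canned tuna with both targets exact would need a negative amount; discard.
kidney beans + canned tuna with both tight: 0.0292 servings and 10.4 servings → $18.22.
So the least-cost plan costs $3.61.

$3.61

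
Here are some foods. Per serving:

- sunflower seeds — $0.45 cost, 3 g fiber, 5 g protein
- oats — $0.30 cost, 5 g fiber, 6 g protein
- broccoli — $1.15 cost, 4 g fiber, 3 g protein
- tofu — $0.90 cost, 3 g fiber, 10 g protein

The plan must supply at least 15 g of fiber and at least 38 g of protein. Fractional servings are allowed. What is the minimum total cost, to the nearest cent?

$1.90

The cheapest plan sits at a corner of the feasible region — with two constraints it uses at most two foods.
sunflower seeds only: max(15/3, 38/5) = 7.6 servings → $3.42.
oats only: max(15/5, 38/6) = 6.333 servings → $1.90.
broccoli only: max(15/4, 38/3) = 12.67 servings → $14.57.
tofu only: max(15/3, 38/10) = 5 servings → $4.50.
sunflower seeds + oats: intersection lies outside the first quadrant.
sunflower seeds + broccoli with both targets exact would need a negative amount; discard.
sunflower seeds + tofu with both tight: 2.4 servings and 2.6 servings → $3.42.
oats + broccoli: intersection lies outside the first quadrant.
oats + tofu with both tight: 1.125 servings and 3.125 servings → $3.15.
broccoli + tofu with both tight: 1.161 servings and 3.452 servings → $4.44.
Cheapest feasible corner: $1.90.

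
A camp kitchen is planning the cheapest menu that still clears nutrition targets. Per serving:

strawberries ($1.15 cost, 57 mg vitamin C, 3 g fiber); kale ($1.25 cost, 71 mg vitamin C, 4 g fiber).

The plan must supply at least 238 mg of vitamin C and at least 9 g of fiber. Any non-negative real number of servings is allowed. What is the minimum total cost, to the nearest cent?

At the optimum either one food covers both requirements or two foods hit both targets exactly; no other combination can be cheaper.
strawberries only: max(238/57, 9/3) = 4.175 servings → $4.80.
kale only: max(238/71, 9/4) = 3.352 servings → $4.19.
strawberries + kale with both targets exact would need a negative amount; discard.
So the least-cost plan costs $4.19.

$4.19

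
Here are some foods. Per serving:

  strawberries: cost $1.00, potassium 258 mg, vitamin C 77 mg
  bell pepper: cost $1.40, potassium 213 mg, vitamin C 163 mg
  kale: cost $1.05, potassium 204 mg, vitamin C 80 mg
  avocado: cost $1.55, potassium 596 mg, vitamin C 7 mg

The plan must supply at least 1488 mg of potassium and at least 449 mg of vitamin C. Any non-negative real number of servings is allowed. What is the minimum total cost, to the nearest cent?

At the optimum either one food covers both requirements or two foods hit both targets exactly; no other combination can be cheaper.
strawberries only: max(1488/258, 449/77) = 5.831 servings → $5.83.
bell pepper only: max(1488/213, 449/163) = 6.986 servings → $9.78.
kale only: max(1488/204, 449/80) = 7.294 servings → $7.66.
avocado only: max(1488/596, 449/7) = 64.14 servings → $99.42.
strawberries + bell pepper with both tight: 5.727 servings and 0.04935 servings → $5.80.
strawberries + kale with both tight: 5.564 servings and 0.2567 servings → $5.83.
strawberries + avocado: the both-tight solution has a negative serving — not a feasible corner.
bell pepper + kale: intersection lies outside the first quadrant.
bell pepper + avocado with both tight: 2.689 servings and 1.536 servings → $6.14.
kale + avocado with both tight: 5.561 servings and 0.5934 servings → $6.76.
Cheapest feasible corner: $5.80.

$5.80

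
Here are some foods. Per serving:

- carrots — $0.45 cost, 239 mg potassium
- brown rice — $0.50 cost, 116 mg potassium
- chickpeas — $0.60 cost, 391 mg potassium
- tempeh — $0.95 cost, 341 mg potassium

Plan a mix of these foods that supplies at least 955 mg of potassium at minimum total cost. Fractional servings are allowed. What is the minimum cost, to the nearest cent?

$1.47

Cost per mg of potassium: chickpeas $0.0015, carrots $0.0019, tempeh $0.0028, brown rice $0.0043.
With no serving limits, use only chickpeas: 955 mg / 391 mg = 2.442 servings × $0.60 = $1.47.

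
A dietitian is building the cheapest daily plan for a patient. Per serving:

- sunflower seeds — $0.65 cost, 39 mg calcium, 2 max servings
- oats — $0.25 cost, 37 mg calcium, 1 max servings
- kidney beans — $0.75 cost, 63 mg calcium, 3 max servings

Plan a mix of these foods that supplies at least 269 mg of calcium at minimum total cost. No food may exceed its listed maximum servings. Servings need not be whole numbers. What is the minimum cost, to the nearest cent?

Cost per mg of calcium: oats $0.0068, kidney beans $0.0119, sunflower seeds $0.0167.
Take 1 serving of oats: +37.0 mg calcium for $0.25 (total $0.25, still need 232.0 mg).
Take 3 servings of kidney beans: +189.0 mg calcium for $2.25 (total $2.50, still need 43.0 mg).
Take 1.103 servings of sunflower seeds: +43.0 mg calcium for $0.72 (total $3.22, still need 0.0 mg).
Greedy by cheapest-per-mg is optimal for a single linear constraint, so the minimum cost is $3.22.

$3.22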